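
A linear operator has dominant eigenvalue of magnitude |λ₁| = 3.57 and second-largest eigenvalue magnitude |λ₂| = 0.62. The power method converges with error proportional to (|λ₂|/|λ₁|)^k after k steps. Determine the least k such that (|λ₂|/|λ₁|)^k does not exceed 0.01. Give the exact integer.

|λ₂/λ₁| = 0.62/3.57 = 0.17367
Need k ≥ ln(0.01) / ln(0.17367) = -4.6052 / -1.7506 ≈ 2.631
Smallest integer k satisfying the bound: 3

3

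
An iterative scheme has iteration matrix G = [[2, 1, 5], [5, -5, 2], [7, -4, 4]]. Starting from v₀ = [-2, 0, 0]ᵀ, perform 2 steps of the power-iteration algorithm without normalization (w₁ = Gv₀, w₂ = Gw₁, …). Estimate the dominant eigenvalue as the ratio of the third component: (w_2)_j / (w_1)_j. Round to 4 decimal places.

w1 = Gv₀ = (2·(-2) + 1·0 + 5·0; 5·(-2) + (-5)·0 + 2·0; 7·(-2) + (-4)·0 + 4·0) = (-4, -10, -14)
w2 = Gw1 = (2·(-4) + 1·(-10) + 5·(-14); 5·(-4) + (-5)·(-10) + 2·(-14); 7·(-4) + (-4)·(-10) + 4·(-14)) = (-88, 2, -44)
Ratio at component: -44 / -14 = 3.1429

3.1429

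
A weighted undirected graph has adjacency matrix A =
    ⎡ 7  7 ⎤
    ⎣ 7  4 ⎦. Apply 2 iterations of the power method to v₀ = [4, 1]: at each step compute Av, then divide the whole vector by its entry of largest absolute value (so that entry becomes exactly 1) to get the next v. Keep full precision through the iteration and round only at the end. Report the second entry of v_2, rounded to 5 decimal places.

0.79531

Av0 = (35.000000, 32.000000); divide by 35.000000 → v1 = (1.000000, 0.914286)
Av1 = (13.400000, 10.657143); divide by 13.400000 → v2 = (1.000000, 0.795309)
Requested entry of v2: 373/469 = 0.79531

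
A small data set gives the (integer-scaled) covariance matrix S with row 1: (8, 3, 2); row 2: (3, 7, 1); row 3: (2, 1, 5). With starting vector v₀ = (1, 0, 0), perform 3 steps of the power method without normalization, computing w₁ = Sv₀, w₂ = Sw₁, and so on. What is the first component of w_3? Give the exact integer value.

w1 = Sv₀ = (8, 3, 2)
w2 = Sw1 = (77, 47, 29)
w3 = Sw2 = (815, 589, 346)
The requested component of w3 is 815.

815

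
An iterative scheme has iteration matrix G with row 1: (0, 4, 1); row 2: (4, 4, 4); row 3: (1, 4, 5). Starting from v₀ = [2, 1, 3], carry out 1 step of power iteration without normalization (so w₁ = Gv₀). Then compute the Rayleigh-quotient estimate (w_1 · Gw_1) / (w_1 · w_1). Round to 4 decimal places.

9.5488

w1 = Gv₀ = (0·2 + 4·1 + 1·3; 4·2 + 4·1 + 4·3; 1·2 + 4·1 + 5·3) = (7, 24, 21)
Gw1 = (117, 208, 208)
w1·Gw1 = 7·117 + 24·208 + 21·208 = 10179; w1·w1 = 7·7 + 24·24 + 21·21 = 1066
λ ≈ 10179/1066 = 9.5488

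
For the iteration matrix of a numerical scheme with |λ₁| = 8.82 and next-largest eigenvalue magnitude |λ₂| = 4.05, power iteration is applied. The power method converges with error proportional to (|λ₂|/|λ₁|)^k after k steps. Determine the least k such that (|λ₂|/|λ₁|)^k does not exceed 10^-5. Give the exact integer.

|λ₂/λ₁| = 4.05/8.82 = 0.45918
Need k ≥ ln(10^-5) / ln(0.45918) = -11.5129 / -0.7783 ≈ 14.792
Smallest integer k satisfying the bound: 15

15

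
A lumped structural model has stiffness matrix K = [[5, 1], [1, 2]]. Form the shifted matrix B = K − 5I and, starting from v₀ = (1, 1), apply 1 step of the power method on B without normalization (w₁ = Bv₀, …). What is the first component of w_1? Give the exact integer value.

B = K − 5I has rows (0, 1); (1, -3)
w1 = Bv₀ = (1, -2)
Requested component of w1: 1

1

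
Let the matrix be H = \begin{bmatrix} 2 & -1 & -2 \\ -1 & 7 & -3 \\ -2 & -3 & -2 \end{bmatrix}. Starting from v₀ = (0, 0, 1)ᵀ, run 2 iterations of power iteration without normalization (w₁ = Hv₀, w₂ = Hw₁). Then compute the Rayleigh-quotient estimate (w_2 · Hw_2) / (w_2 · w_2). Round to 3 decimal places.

3.904

w1 = Hv₀ = (2·0 + (-1)·0 + (-2)·1; (-1)·0 + 7·0 + (-3)·1; (-2)·0 + (-3)·0 + (-2)·1) = (-2, -3, -2)
w2 = Hw1 = (2·(-2) + (-1)·(-3) + (-2)·(-2); (-1)·(-2) + 7·(-3) + (-3)·(-2); (-2)·(-2) + (-3)·(-3) + (-2)·(-2)) = (3, -13, 17)
Hw2 = (-15, -145, -1)
w2·Hw2 = 3·(-15) + (-13)·(-145) + 17·(-1) = 1823; w2·w2 = 3·3 + (-13)·(-13) + 17·17 = 467
λ ≈ 1823/467 = 3.904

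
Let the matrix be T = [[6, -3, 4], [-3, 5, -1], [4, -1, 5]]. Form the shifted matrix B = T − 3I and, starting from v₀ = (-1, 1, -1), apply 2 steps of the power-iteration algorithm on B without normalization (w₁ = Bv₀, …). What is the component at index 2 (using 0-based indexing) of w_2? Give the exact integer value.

-60

B = T − 3I has rows (3, -3, 4); (-3, 2, -1); (4, -1, 2)
w1 = Bv₀ = (3·(-1) + (-3)·1 + 4·(-1); (-3)·(-1) + 2·1 + (-1)·(-1); 4·(-1) + (-1)·1 + 2·(-1)) = (-10, 6, -7)
w2 = Bw1 = (3·(-10) + (-3)·6 + 4·(-7); (-3)·(-10) + 2·6 + (-1)·(-7); 4·(-10) + (-1)·6 + 2·(-7)) = (-76, 49, -60)
Requested component of w2: -60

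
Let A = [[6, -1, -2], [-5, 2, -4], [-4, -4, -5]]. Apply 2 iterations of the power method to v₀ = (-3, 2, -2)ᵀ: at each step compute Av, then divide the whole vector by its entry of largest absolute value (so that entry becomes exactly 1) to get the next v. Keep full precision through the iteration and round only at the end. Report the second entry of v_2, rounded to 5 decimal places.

Av0 = (-16.000000, 27.000000, 14.000000); divide by 27.000000 → v1 = (-0.592593, 1.000000, 0.518519)
Av1 = (-5.592593, 2.888889, -4.222222); divide by -5.592593 → v2 = (1.000000, -0.516556, 0.754967)
Requested entry of v2: 78/-151 = -0.51656

-0.51656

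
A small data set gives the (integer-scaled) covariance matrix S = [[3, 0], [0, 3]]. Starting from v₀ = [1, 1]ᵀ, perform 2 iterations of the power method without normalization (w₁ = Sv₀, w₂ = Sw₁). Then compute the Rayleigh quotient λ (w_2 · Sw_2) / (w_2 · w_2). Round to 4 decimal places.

w1 = Sv₀ = (3, 3)
w2 = Sw1 = (9, 9)
Sw2 = (27, 27)
w2·Sw2 = 9·27 + 9·27 = 486; w2·w2 = 9·9 + 9·9 = 162
λ ≈ 486/162 = 3.0000

λ ≈ 3.0000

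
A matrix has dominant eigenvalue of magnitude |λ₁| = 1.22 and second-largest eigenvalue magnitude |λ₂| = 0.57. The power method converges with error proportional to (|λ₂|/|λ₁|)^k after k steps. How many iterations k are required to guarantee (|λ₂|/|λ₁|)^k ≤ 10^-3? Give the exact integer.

10

|λ₂/λ₁| = 0.57/1.22 = 0.46721
Need k ≥ ln(10^-3) / ln(0.46721) = -6.9078 / -0.7610 ≈ 9.078
Smallest integer k satisfying the bound: 10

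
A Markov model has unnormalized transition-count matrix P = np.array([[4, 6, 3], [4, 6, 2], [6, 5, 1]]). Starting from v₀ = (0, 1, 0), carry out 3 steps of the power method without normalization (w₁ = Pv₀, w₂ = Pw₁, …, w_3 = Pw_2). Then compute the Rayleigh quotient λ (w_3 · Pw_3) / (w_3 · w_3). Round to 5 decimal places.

12.35606

w1 = Pv₀ = (4·0 + 6·1 + 3·0; 4·0 + 6·1 + 2·0; 6·0 + 5·1 + 1·0) = (6, 6, 5)
w2 = Pw1 = (4·6 + 6·6 + 3·5; 4·6 + 6·6 + 2·5; 6·6 + 5·6 + 1·5) = (75, 70, 71)
w3 = Pw2 = (933, 862, 871)
Pw3 = (11517, 10646, 10779)
w3·Pw3 = 933·11517 + 862·10646 + 871·10779 = 29310722; w3·w3 = 933·933 + 862·862 + 871·871 = 2372174
λ ≈ 29310722/2372174 = 12.35606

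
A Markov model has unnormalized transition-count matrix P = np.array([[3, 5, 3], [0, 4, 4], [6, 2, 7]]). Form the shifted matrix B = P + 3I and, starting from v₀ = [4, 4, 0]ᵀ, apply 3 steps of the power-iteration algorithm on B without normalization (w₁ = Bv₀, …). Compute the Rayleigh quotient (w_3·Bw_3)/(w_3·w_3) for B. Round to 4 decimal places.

B = P + 3I has rows (6, 5, 3); (0, 7, 4); (6, 2, 10)
w1 = Bv₀ = (6·4 + 5·4 + 3·0; 0·4 + 7·4 + 4·0; 6·4 + 2·4 + 10·0) = (44, 28, 32)
w2 = Bw1 = (6·44 + 5·28 + 3·32; 0·44 + 7·28 + 4·32; 6·44 + 2·28 + 10·32) = (500, 324, 640)
w3 = Bw2 = (6540, 4828, 10048)
Bw3 = (93524, 73988, 149376)
w3·Bw3 = 2469791072; w3·w3 = 167043488; μ ≈ 2469791072/167043488 = 14.7853

μ ≈ 14.7853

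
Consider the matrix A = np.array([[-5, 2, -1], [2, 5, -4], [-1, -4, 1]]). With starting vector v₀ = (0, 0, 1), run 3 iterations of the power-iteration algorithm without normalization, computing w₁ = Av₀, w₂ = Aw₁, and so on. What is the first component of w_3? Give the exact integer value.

w1 = Av₀ = ((-5)·0 + 2·0 + (-1)·1; 2·0 + 5·0 + (-4)·1; (-1)·0 + (-4)·0 + 1·1) = (-1, -4, 1)
w2 = Aw1 = ((-5)·(-1) + 2·(-4) + (-1)·1; 2·(-1) + 5·(-4) + (-4)·1; (-1)·(-1) + (-4)·(-4) + 1·1) = (-4, -26, 18)
w3 = Aw2 = (-50, -210, 126)
The requested component of w3 is -50.

-50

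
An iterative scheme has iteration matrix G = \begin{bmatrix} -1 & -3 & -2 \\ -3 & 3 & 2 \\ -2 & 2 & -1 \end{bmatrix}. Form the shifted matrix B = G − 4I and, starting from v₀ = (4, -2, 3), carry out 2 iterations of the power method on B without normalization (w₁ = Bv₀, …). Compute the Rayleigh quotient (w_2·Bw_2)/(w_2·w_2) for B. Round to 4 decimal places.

B = G − 4I has rows (-5, -3, -2); (-3, -1, 2); (-2, 2, -5)
w1 = Bv₀ = ((-5)·4 + (-3)·(-2) + (-2)·3; (-3)·4 + (-1)·(-2) + 2·3; (-2)·4 + 2·(-2) + (-5)·3) = (-20, -4, -27)
w2 = Bw1 = ((-5)·(-20) + (-3)·(-4) + (-2)·(-27); (-3)·(-20) + (-1)·(-4) + 2·(-27); (-2)·(-20) + 2·(-4) + (-5)·(-27)) = (166, 10, 167)
Bw2 = (-1194, -174, -1147)
w2·Bw2 = -391493; w2·w2 = 55545; μ ≈ -391493/55545 = -7.0482

μ ≈ -7.0482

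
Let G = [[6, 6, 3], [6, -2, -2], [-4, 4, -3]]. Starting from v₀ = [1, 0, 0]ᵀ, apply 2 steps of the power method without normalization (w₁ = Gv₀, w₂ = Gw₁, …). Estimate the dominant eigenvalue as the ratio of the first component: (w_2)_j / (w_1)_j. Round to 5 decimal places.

λ ≈ 10.00000

w1 = Gv₀ = (6, 6, -4)
w2 = Gw1 = (60, 32, 12)
Ratio at component: 60 / 6 = 10.00000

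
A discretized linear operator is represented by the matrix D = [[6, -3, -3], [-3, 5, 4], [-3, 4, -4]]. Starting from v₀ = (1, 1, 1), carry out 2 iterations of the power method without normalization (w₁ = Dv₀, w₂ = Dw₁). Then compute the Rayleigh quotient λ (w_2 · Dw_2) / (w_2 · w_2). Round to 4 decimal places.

w1 = Dv₀ = (0, 6, -3)
w2 = Dw1 = (-9, 18, 36)
Dw2 = (-216, 261, -45)
w2·Dw2 = (-9)·(-216) + 18·261 + 36·(-45) = 5022; w2·w2 = (-9)·(-9) + 18·18 + 36·36 = 1701
λ ≈ 5022/1701 = 2.9524

λ ≈ 2.9524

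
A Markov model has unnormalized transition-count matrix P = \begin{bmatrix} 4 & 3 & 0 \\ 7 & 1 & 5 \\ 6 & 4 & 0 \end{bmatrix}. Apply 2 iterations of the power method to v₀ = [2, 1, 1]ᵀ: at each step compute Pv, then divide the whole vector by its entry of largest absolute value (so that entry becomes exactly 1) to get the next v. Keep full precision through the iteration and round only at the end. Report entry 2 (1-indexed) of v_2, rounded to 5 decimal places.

1.00000

Pv0 = (11.000000, 20.000000, 16.000000); divide by 20.000000 → v1 = (0.550000, 1.000000, 0.800000)
Pv1 = (5.200000, 8.850000, 7.300000); divide by 8.850000 → v2 = (0.587571, 1.000000, 0.824859)
Requested entry of v2: 177/177 = 1.00000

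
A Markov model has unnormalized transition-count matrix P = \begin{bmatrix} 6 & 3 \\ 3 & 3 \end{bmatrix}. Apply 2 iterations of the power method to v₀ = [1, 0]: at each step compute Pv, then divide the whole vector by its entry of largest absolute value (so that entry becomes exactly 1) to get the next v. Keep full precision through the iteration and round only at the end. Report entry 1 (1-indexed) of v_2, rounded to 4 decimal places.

Pv0 = (6.00000, 3.00000); divide by 6.00000 → v1 = (1.00000, 0.50000)
Pv1 = (7.50000, 4.50000); divide by 7.50000 → v2 = (1.00000, 0.60000)
Requested entry of v2: 45/45 = 1.0000

1.0000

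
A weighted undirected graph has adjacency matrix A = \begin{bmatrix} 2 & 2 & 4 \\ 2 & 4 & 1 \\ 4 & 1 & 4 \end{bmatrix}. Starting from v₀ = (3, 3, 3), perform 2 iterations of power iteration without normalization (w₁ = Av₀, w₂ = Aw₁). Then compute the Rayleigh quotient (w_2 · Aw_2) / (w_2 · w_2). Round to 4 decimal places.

8.1306

w1 = Av₀ = (24, 21, 27)
w2 = Aw1 = (198, 159, 225)
Aw2 = (1614, 1257, 1851)
w2·Aw2 = 198·1614 + 159·1257 + 225·1851 = 935910; w2·w2 = 198·198 + 159·159 + 225·225 = 115110
λ ≈ 935910/115110 = 8.1306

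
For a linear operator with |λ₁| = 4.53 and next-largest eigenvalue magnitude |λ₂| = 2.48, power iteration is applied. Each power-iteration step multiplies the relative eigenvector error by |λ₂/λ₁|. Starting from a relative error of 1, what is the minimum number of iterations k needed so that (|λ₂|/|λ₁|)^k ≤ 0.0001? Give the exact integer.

16

|λ₂/λ₁| = 2.48/4.53 = 0.54746
Need k ≥ ln(0.0001) / ln(0.54746) = -9.2103 / -0.6025 ≈ 15.288
Smallest integer k satisfying the bound: 16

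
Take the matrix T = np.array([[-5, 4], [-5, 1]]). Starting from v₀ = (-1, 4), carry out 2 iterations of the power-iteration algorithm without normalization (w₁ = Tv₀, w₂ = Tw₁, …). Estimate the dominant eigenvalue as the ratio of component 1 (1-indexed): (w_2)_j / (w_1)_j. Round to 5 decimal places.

λ ≈ -3.28571

w1 = Tv₀ = (21, 9)
w2 = Tw1 = (-69, -96)
Ratio at component: -69 / 21 = -3.28571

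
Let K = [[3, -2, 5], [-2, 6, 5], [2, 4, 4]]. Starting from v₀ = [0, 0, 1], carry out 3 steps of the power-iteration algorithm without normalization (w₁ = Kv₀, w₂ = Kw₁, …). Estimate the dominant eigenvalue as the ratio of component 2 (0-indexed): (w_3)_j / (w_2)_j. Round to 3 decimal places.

w1 = Kv₀ = (3·0 + (-2)·0 + 5·1; (-2)·0 + 6·0 + 5·1; 2·0 + 4·0 + 4·1) = (5, 5, 4)
w2 = Kw1 = (3·5 + (-2)·5 + 5·4; (-2)·5 + 6·5 + 5·4; 2·5 + 4·5 + 4·4) = (25, 40, 46)
w3 = Kw2 = (225, 420, 394)
Ratio at component: 394 / 46 = 8.565

λ ≈ 8.565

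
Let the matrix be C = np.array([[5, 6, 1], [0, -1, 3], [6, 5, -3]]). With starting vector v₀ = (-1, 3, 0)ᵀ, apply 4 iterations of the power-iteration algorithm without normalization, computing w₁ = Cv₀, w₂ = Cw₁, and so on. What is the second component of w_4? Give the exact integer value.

w1 = Cv₀ = (5·(-1) + 6·3 + 1·0; 0·(-1) + (-1)·3 + 3·0; 6·(-1) + 5·3 + (-3)·0) = (13, -3, 9)
w2 = Cw1 = (5·13 + 6·(-3) + 1·9; 0·13 + (-1)·(-3) + 3·9; 6·13 + 5·(-3) + (-3)·9) = (56, 30, 36)
w3 = Cw2 = (496, 78, 378)
w4 = Cw3 = (3326, 1056, 2232)
The requested component of w4 is 1056.

1056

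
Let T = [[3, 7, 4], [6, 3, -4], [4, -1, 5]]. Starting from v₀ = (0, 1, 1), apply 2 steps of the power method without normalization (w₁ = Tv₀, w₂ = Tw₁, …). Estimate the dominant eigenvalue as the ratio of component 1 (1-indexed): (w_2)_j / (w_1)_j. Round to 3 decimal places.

3.818

w1 = Tv₀ = (3·0 + 7·1 + 4·1; 6·0 + 3·1 + (-4)·1; 4·0 + (-1)·1 + 5·1) = (11, -1, 4)
w2 = Tw1 = (3·11 + 7·(-1) + 4·4; 6·11 + 3·(-1) + (-4)·4; 4·11 + (-1)·(-1) + 5·4) = (42, 47, 65)
Ratio at component: 42 / 11 = 3.818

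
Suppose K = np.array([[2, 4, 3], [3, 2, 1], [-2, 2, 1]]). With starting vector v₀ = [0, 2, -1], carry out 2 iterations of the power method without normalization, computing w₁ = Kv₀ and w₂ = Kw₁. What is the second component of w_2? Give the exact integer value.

w1 = Kv₀ = (5, 3, 3)
w2 = Kw1 = (31, 24, -1)
The requested component of w2 is 24.

24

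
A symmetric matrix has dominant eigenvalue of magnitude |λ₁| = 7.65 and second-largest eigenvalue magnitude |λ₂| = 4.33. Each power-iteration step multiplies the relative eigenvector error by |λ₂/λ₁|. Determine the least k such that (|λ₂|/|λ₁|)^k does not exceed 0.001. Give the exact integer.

|λ₂/λ₁| = 4.33/7.65 = 0.56601
Need k ≥ ln(0.001) / ln(0.56601) = -6.9078 / -0.5691 ≈ 12.137
Smallest integer k satisfying the bound: 13

13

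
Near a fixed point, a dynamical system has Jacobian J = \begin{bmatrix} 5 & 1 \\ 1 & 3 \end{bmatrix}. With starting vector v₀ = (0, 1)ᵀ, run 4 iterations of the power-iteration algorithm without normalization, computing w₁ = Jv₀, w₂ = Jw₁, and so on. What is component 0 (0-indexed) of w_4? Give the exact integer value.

288

w1 = Jv₀ = (1, 3)
w2 = Jw1 = (8, 10)
w3 = Jw2 = (50, 38)
w4 = Jw3 = (288, 164)
The requested component of w4 is 288.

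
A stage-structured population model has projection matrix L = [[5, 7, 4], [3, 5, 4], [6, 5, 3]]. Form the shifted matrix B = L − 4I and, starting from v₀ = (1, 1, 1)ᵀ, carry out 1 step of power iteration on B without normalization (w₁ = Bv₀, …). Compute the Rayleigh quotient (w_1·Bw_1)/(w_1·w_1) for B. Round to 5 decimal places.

9.70130

B = L − 4I has rows (1, 7, 4); (3, 1, 4); (6, 5, -1)
w1 = Bv₀ = (12, 8, 10)
Bw1 = (108, 84, 102)
w1·Bw1 = 2988; w1·w1 = 308; μ ≈ 2988/308 = 9.70130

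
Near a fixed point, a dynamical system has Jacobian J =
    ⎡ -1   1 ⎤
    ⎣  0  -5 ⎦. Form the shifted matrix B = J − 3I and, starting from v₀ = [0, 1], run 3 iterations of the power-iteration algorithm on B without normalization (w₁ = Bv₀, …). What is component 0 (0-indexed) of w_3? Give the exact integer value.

112

B = J − 3I has rows (-4, 1); (0, -8)
w1 = Bv₀ = ((-4)·0 + 1·1; 0·0 + (-8)·1) = (1, -8)
w2 = Bw1 = ((-4)·1 + 1·(-8); 0·1 + (-8)·(-8)) = (-12, 64)
w3 = Bw2 = (112, -512)
Requested component of w3: 112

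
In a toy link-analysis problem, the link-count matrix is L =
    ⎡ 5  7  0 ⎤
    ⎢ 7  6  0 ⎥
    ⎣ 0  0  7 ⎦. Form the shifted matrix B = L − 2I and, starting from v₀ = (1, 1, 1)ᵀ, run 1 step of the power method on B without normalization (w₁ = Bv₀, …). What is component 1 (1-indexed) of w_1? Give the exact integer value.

B = L − 2I has rows (3, 7, 0); (7, 4, 0); (0, 0, 5)
w1 = Bv₀ = (10, 11, 5)
Requested component of w1: 10

10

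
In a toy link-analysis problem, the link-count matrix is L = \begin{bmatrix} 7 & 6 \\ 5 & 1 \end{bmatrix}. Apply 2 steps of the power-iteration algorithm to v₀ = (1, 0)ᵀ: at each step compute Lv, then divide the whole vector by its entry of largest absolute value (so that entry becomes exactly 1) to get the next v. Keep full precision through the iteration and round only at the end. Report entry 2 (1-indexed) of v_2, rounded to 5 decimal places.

0.50633

Lv0 = (7.000000, 5.000000); divide by 7.000000 → v1 = (1.000000, 0.714286)
Lv1 = (11.285714, 5.714286); divide by 11.285714 → v2 = (1.000000, 0.506329)
Requested entry of v2: 40/79 = 0.50633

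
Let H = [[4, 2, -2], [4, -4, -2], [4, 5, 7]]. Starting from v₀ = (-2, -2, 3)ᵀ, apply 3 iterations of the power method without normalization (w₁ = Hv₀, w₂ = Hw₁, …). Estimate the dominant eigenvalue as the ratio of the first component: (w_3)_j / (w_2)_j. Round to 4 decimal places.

λ ≈ 3.4000

w1 = Hv₀ = (4·(-2) + 2·(-2) + (-2)·3; 4·(-2) + (-4)·(-2) + (-2)·3; 4·(-2) + 5·(-2) + 7·3) = (-18, -6, 3)
w2 = Hw1 = (4·(-18) + 2·(-6) + (-2)·3; 4·(-18) + (-4)·(-6) + (-2)·3; 4·(-18) + 5·(-6) + 7·3) = (-90, -54, -81)
w3 = Hw2 = (-306, 18, -1197)
Ratio at component: -306 / -90 = 3.4000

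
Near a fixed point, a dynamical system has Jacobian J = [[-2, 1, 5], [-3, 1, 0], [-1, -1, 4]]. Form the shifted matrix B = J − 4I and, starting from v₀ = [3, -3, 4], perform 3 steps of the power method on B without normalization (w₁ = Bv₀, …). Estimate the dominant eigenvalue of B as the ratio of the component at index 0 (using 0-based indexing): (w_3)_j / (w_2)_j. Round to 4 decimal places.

B = J − 4I has rows (-6, 1, 5); (-3, -3, 0); (-1, -1, 0)
w1 = Bv₀ = ((-6)·3 + 1·(-3) + 5·4; (-3)·3 + (-3)·(-3) + 0·4; (-1)·3 + (-1)·(-3) + 0·4) = (-1, 0, 0)
w2 = Bw1 = ((-6)·(-1) + 1·0 + 5·0; (-3)·(-1) + (-3)·0 + 0·0; (-1)·(-1) + (-1)·0 + 0·0) = (6, 3, 1)
w3 = Bw2 = (-28, -27, -9)
Ratio: -28/6 = -4.6667

μ ≈ -4.6667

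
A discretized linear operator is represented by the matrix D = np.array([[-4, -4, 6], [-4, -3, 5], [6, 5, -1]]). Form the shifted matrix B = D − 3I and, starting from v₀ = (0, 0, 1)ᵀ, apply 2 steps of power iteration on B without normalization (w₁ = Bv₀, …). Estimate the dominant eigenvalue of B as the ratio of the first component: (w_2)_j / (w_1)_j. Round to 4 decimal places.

B = D − 3I has rows (-7, -4, 6); (-4, -6, 5); (6, 5, -4)
w1 = Bv₀ = ((-7)·0 + (-4)·0 + 6·1; (-4)·0 + (-6)·0 + 5·1; 6·0 + 5·0 + (-4)·1) = (6, 5, -4)
w2 = Bw1 = ((-7)·6 + (-4)·5 + 6·(-4); (-4)·6 + (-6)·5 + 5·(-4); 6·6 + 5·5 + (-4)·(-4)) = (-86, -74, 77)
Ratio: -86/6 = -14.3333

-14.3333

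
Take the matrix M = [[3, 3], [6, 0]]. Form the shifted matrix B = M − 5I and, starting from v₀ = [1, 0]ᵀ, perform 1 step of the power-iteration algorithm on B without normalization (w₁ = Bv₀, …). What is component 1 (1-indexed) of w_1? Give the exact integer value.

-2

B = M − 5I has rows (-2, 3); (6, -5)
w1 = Bv₀ = (-2, 6)
Requested component of w1: -2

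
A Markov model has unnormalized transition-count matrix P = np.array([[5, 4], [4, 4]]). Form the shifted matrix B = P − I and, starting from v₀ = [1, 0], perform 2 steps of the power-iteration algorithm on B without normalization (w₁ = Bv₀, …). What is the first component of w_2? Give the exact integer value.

32

B = P − I has rows (4, 4); (4, 3)
w1 = Bv₀ = (4·1 + 4·0; 4·1 + 3·0) = (4, 4)
w2 = Bw1 = (4·4 + 4·4; 4·4 + 3·4) = (32, 28)
Requested component of w2: 32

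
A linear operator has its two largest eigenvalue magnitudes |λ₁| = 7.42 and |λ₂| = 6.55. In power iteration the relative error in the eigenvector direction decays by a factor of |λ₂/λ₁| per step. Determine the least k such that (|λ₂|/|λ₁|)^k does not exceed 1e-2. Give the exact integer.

|λ₂/λ₁| = 6.55/7.42 = 0.88275
Need k ≥ ln(1e-2) / ln(0.88275) = -4.6052 / -0.1247 ≈ 36.926
Smallest integer k satisfying the bound: 37

37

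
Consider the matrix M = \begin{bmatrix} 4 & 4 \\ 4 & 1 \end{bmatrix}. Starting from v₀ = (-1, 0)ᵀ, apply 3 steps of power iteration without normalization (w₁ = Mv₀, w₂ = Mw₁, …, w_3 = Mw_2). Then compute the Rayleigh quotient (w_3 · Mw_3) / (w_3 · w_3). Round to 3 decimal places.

w1 = Mv₀ = (4·(-1) + 4·0; 4·(-1) + 1·0) = (-4, -4)
w2 = Mw1 = (4·(-4) + 4·(-4); 4·(-4) + 1·(-4)) = (-32, -20)
w3 = Mw2 = (-208, -148)
Mw3 = (-1424, -980)
w3·Mw3 = (-208)·(-1424) + (-148)·(-980) = 441232; w3·w3 = (-208)·(-208) + (-148)·(-148) = 65168
λ ≈ 441232/65168 = 6.771

λ ≈ 6.771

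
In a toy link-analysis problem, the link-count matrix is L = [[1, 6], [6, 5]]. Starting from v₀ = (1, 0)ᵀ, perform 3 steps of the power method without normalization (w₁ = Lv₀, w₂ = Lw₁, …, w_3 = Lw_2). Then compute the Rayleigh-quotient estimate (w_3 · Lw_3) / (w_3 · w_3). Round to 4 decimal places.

9.2747

w1 = Lv₀ = (1·1 + 6·0; 6·1 + 5·0) = (1, 6)
w2 = Lw1 = (1·1 + 6·6; 6·1 + 5·6) = (37, 36)
w3 = Lw2 = (253, 402)
Lw3 = (2665, 3528)
w3·Lw3 = 253·2665 + 402·3528 = 2092501; w3·w3 = 253·253 + 402·402 = 225613
λ ≈ 2092501/225613 = 9.2747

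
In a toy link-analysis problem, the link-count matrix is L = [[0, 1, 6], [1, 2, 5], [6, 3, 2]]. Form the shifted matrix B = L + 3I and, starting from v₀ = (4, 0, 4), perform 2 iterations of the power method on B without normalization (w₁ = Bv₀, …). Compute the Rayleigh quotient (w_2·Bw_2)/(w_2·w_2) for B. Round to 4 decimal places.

12.0583

B = L + 3I has rows (3, 1, 6); (1, 5, 5); (6, 3, 5)
w1 = Bv₀ = (3·4 + 1·0 + 6·4; 1·4 + 5·0 + 5·4; 6·4 + 3·0 + 5·4) = (36, 24, 44)
w2 = Bw1 = (3·36 + 1·24 + 6·44; 1·36 + 5·24 + 5·44; 6·36 + 3·24 + 5·44) = (396, 376, 508)
Bw2 = (4612, 4816, 6044)
w2·Bw2 = 6707520; w2·w2 = 556256; μ ≈ 6707520/556256 = 12.0583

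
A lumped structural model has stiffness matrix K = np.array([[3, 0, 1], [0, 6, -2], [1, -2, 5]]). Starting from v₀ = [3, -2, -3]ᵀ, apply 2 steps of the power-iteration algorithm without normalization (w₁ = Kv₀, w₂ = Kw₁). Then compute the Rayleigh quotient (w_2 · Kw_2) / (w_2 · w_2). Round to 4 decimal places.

w1 = Kv₀ = (3·3 + 0·(-2) + 1·(-3); 0·3 + 6·(-2) + (-2)·(-3); 1·3 + (-2)·(-2) + 5·(-3)) = (6, -6, -8)
w2 = Kw1 = (3·6 + 0·(-6) + 1·(-8); 0·6 + 6·(-6) + (-2)·(-8); 1·6 + (-2)·(-6) + 5·(-8)) = (10, -20, -22)
Kw2 = (8, -76, -60)
w2·Kw2 = 10·8 + (-20)·(-76) + (-22)·(-60) = 2920; w2·w2 = 10·10 + (-20)·(-20) + (-22)·(-22) = 984
λ ≈ 2920/984 = 2.9675

λ ≈ 2.9675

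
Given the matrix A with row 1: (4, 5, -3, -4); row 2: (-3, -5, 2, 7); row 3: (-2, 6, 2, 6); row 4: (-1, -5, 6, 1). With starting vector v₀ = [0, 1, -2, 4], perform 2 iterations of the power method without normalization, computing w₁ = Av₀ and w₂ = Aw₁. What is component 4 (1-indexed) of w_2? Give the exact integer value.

53

w1 = Av₀ = (-5, 19, 26, -13)
w2 = Aw1 = (49, -119, 98, 53)
The requested component of w2 is 53.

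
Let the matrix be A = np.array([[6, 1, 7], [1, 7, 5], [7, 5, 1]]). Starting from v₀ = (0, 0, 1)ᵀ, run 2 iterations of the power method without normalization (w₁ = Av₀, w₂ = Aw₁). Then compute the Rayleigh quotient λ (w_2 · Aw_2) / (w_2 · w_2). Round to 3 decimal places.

w1 = Av₀ = (6·0 + 1·0 + 7·1; 1·0 + 7·0 + 5·1; 7·0 + 5·0 + 1·1) = (7, 5, 1)
w2 = Aw1 = (6·7 + 1·5 + 7·1; 1·7 + 7·5 + 5·1; 7·7 + 5·5 + 1·1) = (54, 47, 75)
Aw2 = (896, 758, 688)
w2·Aw2 = 54·896 + 47·758 + 75·688 = 135610; w2·w2 = 54·54 + 47·47 + 75·75 = 10750
λ ≈ 135610/10750 = 12.615

12.615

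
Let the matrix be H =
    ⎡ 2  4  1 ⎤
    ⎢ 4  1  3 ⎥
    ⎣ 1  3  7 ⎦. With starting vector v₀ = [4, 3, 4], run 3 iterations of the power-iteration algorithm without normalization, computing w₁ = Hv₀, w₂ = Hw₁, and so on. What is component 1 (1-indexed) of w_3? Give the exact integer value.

w1 = Hv₀ = (2·4 + 4·3 + 1·4; 4·4 + 1·3 + 3·4; 1·4 + 3·3 + 7·4) = (24, 31, 41)
w2 = Hw1 = (2·24 + 4·31 + 1·41; 4·24 + 1·31 + 3·41; 1·24 + 3·31 + 7·41) = (213, 250, 404)
w3 = Hw2 = (1830, 2314, 3791)
The requested component of w3 is 1830.

1830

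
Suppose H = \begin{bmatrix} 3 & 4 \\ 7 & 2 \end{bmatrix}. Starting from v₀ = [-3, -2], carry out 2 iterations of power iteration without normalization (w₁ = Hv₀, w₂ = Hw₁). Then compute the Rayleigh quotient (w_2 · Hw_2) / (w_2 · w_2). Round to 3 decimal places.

λ ≈ 7.909

w1 = Hv₀ = (3·(-3) + 4·(-2); 7·(-3) + 2·(-2)) = (-17, -25)
w2 = Hw1 = (3·(-17) + 4·(-25); 7·(-17) + 2·(-25)) = (-151, -169)
Hw2 = (-1129, -1395)
w2·Hw2 = (-151)·(-1129) + (-169)·(-1395) = 406234; w2·w2 = (-151)·(-151) + (-169)·(-169) = 51362
λ ≈ 406234/51362 = 7.909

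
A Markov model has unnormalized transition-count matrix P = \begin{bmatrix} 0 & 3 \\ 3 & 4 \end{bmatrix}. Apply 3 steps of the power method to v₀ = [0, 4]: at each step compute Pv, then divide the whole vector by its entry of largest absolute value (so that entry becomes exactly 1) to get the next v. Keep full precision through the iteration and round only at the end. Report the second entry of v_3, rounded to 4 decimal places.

1.0000

Pv0 = (12.00000, 16.00000); divide by 16.00000 → v1 = (0.75000, 1.00000)
Pv1 = (3.00000, 6.25000); divide by 6.25000 → v2 = (0.48000, 1.00000)
Pv2 = (3.00000, 5.44000); divide by 5.44000 → v3 = (0.55147, 1.00000)
Requested entry of v3: 544/544 = 1.0000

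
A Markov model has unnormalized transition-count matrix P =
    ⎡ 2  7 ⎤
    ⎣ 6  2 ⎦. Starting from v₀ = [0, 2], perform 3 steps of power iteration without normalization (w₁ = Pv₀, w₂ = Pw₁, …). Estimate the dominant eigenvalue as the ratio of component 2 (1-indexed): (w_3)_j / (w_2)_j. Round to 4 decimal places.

λ ≈ 5.6522

w1 = Pv₀ = (14, 4)
w2 = Pw1 = (56, 92)
w3 = Pw2 = (756, 520)
Ratio at component: 520 / 92 = 5.6522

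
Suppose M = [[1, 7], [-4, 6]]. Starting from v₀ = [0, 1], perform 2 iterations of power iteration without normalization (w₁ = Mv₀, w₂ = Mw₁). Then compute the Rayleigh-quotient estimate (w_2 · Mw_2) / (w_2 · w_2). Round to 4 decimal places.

w1 = Mv₀ = (1·0 + 7·1; (-4)·0 + 6·1) = (7, 6)
w2 = Mw1 = (1·7 + 7·6; (-4)·7 + 6·6) = (49, 8)
Mw2 = (105, -148)
w2·Mw2 = 49·105 + 8·(-148) = 3961; w2·w2 = 49·49 + 8·8 = 2465
λ ≈ 3961/2465 = 1.6069

1.6069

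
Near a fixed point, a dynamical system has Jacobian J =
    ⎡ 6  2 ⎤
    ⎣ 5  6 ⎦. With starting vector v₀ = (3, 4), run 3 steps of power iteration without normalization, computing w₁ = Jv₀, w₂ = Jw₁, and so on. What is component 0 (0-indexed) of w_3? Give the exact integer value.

2132

w1 = Jv₀ = (6·3 + 2·4; 5·3 + 6·4) = (26, 39)
w2 = Jw1 = (6·26 + 2·39; 5·26 + 6·39) = (234, 364)
w3 = Jw2 = (2132, 3354)
The requested component of w3 is 2132.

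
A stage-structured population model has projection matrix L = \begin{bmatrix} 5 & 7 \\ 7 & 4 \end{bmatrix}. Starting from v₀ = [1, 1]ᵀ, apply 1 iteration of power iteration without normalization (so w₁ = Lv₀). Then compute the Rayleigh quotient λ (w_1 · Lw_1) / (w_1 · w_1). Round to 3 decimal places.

w1 = Lv₀ = (12, 11)
Lw1 = (137, 128)
w1·Lw1 = 12·137 + 11·128 = 3052; w1·w1 = 12·12 + 11·11 = 265
λ ≈ 3052/265 = 11.517

λ ≈ 11.517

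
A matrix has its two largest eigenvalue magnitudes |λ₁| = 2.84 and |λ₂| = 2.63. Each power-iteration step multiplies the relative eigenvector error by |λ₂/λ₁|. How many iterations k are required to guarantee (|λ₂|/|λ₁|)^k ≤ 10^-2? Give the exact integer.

60

|λ₂/λ₁| = 2.63/2.84 = 0.92606
Need k ≥ ln(10^-2) / ln(0.92606) = -4.6052 / -0.0768 ≈ 59.947
Smallest integer k satisfying the bound: 60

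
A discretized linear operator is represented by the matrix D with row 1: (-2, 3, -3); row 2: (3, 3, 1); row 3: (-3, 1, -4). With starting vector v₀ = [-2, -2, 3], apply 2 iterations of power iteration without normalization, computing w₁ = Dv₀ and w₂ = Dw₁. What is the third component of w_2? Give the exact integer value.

56

w1 = Dv₀ = ((-2)·(-2) + 3·(-2) + (-3)·3; 3·(-2) + 3·(-2) + 1·3; (-3)·(-2) + 1·(-2) + (-4)·3) = (-11, -9, -8)
w2 = Dw1 = ((-2)·(-11) + 3·(-9) + (-3)·(-8); 3·(-11) + 3·(-9) + 1·(-8); (-3)·(-11) + 1·(-9) + (-4)·(-8)) = (19, -68, 56)
The requested component of w2 is 56.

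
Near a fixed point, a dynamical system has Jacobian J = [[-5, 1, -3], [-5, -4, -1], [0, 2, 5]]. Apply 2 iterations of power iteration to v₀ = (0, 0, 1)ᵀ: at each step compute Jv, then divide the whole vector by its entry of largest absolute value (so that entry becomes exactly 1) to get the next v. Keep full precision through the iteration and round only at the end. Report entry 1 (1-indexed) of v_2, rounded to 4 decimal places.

Jv0 = (-3.00000, -1.00000, 5.00000); divide by 5.00000 → v1 = (-0.60000, -0.20000, 1.00000)
Jv1 = (-0.20000, 2.80000, 4.60000); divide by 4.60000 → v2 = (-0.04348, 0.60870, 1.00000)
Requested entry of v2: -1/23 = -0.0435

-0.0435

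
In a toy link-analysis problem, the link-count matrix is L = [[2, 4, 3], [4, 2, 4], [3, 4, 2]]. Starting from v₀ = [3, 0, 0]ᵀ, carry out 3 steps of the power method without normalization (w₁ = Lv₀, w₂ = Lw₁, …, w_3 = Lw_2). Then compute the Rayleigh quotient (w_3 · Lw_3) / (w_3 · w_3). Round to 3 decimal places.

λ ≈ 9.351

w1 = Lv₀ = (2·3 + 4·0 + 3·0; 4·3 + 2·0 + 4·0; 3·3 + 4·0 + 2·0) = (6, 12, 9)
w2 = Lw1 = (2·6 + 4·12 + 3·9; 4·6 + 2·12 + 4·9; 3·6 + 4·12 + 2·9) = (87, 84, 84)
w3 = Lw2 = (762, 852, 765)
Lw3 = (7227, 7812, 7224)
w3·Lw3 = 762·7227 + 852·7812 + 765·7224 = 17689158; w3·w3 = 762·762 + 852·852 + 765·765 = 1891773
λ ≈ 17689158/1891773 = 9.351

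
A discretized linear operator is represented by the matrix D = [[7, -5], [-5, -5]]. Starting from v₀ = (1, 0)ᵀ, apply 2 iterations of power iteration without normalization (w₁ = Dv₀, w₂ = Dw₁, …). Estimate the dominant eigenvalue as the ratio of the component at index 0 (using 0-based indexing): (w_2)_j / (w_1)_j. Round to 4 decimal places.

w1 = Dv₀ = (7, -5)
w2 = Dw1 = (74, -10)
Ratio at component: 74 / 7 = 10.5714

10.5714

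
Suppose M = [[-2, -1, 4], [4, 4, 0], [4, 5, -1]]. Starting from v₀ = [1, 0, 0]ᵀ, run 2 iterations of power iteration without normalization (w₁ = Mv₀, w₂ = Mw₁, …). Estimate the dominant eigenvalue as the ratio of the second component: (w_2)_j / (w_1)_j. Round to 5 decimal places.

2.00000

w1 = Mv₀ = (-2, 4, 4)
w2 = Mw1 = (16, 8, 8)
Ratio at component: 8 / 4 = 2.00000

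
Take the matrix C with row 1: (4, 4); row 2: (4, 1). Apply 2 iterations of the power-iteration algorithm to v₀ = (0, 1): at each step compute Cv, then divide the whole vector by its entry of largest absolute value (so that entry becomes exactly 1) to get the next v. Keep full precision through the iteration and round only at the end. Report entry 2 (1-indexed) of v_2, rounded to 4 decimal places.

0.8500

Cv0 = (4.00000, 1.00000); divide by 4.00000 → v1 = (1.00000, 0.25000)
Cv1 = (5.00000, 4.25000); divide by 5.00000 → v2 = (1.00000, 0.85000)
Requested entry of v2: 17/20 = 0.8500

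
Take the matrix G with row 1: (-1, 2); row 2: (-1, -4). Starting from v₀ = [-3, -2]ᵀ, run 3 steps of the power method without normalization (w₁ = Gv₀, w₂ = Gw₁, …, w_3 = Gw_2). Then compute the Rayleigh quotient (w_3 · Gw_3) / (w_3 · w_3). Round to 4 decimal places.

w1 = Gv₀ = ((-1)·(-3) + 2·(-2); (-1)·(-3) + (-4)·(-2)) = (-1, 11)
w2 = Gw1 = ((-1)·(-1) + 2·11; (-1)·(-1) + (-4)·11) = (23, -43)
w3 = Gw2 = (-109, 149)
Gw3 = (407, -487)
w3·Gw3 = (-109)·407 + 149·(-487) = -116926; w3·w3 = (-109)·(-109) + 149·149 = 34082
λ ≈ -116926/34082 = -3.4307

-3.4307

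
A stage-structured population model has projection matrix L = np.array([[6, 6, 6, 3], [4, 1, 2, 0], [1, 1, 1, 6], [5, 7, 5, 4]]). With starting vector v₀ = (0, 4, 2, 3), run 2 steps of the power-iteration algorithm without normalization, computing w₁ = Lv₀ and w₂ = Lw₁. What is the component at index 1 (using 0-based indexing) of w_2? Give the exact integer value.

236

w1 = Lv₀ = (45, 8, 24, 50)
w2 = Lw1 = (612, 236, 377, 601)
The requested component of w2 is 236.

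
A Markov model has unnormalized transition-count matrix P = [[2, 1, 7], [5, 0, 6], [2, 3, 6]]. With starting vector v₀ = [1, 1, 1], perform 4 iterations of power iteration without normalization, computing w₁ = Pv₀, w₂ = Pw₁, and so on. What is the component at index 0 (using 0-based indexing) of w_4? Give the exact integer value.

w1 = Pv₀ = (2·1 + 1·1 + 7·1; 5·1 + 0·1 + 6·1; 2·1 + 3·1 + 6·1) = (10, 11, 11)
w2 = Pw1 = (2·10 + 1·11 + 7·11; 5·10 + 0·11 + 6·11; 2·10 + 3·11 + 6·11) = (108, 116, 119)
w3 = Pw2 = (1165, 1254, 1278)
w4 = Pw3 = (12530, 13493, 13760)
The requested component of w4 is 12530.

12530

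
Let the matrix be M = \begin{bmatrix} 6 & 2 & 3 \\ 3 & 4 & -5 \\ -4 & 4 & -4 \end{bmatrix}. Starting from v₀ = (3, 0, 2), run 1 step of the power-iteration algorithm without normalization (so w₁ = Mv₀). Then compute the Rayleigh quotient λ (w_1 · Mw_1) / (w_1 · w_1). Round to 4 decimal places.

2.2518

w1 = Mv₀ = (24, -1, -20)
Mw1 = (82, 168, -20)
w1·Mw1 = 24·82 + (-1)·168 + (-20)·(-20) = 2200; w1·w1 = 24·24 + (-1)·(-1) + (-20)·(-20) = 977
λ ≈ 2200/977 = 2.2518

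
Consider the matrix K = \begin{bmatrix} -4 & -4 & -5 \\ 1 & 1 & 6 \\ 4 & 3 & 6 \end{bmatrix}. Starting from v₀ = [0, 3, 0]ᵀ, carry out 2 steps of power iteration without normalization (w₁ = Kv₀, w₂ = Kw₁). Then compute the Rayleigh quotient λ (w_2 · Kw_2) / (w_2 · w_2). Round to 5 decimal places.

w1 = Kv₀ = (-12, 3, 9)
w2 = Kw1 = (-9, 45, 15)
Kw2 = (-219, 126, 189)
w2·Kw2 = (-9)·(-219) + 45·126 + 15·189 = 10476; w2·w2 = (-9)·(-9) + 45·45 + 15·15 = 2331
λ ≈ 10476/2331 = 4.49421

λ ≈ 4.49421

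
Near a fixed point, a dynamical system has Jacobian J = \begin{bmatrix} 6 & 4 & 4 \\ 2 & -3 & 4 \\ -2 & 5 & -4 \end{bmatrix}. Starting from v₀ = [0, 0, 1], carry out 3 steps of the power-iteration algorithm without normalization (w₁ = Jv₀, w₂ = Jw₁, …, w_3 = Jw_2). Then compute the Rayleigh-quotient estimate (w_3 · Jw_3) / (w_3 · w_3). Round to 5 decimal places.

λ ≈ -4.10777

w1 = Jv₀ = (4, 4, -4)
w2 = Jw1 = (24, -20, 28)
w3 = Jw2 = (176, 220, -260)
Jw3 = (896, -1348, 1788)
w3·Jw3 = 176·896 + 220·(-1348) + (-260)·1788 = -603744; w3·w3 = 176·176 + 220·220 + (-260)·(-260) = 146976
λ ≈ -603744/146976 = -4.10777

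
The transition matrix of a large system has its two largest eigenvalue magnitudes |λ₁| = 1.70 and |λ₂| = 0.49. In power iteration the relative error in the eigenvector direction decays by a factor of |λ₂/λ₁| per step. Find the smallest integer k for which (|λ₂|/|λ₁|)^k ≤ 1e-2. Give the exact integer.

4

|λ₂/λ₁| = 0.49/1.70 = 0.28824
Need k ≥ ln(1e-2) / ln(0.28824) = -4.6052 / -1.2440 ≈ 3.702
Smallest integer k satisfying the bound: 4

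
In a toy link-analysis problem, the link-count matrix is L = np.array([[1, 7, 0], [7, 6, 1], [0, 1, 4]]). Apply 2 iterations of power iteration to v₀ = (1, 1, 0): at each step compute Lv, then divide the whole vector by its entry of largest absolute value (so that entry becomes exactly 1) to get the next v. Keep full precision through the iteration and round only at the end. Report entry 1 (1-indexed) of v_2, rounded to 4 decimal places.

Lv0 = (8.00000, 13.00000, 1.00000); divide by 13.00000 → v1 = (0.61538, 1.00000, 0.07692)
Lv1 = (7.61538, 10.38462, 1.30769); divide by 10.38462 → v2 = (0.73333, 1.00000, 0.12593)
Requested entry of v2: 99/135 = 0.7333

0.7333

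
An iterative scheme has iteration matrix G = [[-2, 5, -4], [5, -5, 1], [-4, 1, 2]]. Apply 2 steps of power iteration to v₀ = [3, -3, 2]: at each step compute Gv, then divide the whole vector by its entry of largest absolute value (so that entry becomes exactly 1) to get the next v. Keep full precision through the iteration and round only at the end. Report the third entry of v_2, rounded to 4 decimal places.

-0.3987

Gv0 = (-29.00000, 32.00000, -11.00000); divide by 32.00000 → v1 = (-0.90625, 1.00000, -0.34375)
Gv1 = (8.18750, -9.87500, 3.93750); divide by -9.87500 → v2 = (-0.82911, 1.00000, -0.39873)
Requested entry of v2: 126/-316 = -0.3987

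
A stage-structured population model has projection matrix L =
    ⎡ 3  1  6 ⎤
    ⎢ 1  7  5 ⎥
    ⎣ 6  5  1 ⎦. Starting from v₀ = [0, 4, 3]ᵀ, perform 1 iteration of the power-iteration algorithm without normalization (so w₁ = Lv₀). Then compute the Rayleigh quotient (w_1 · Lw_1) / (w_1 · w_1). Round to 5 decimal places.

w1 = Lv₀ = (3·0 + 1·4 + 6·3; 1·0 + 7·4 + 5·3; 6·0 + 5·4 + 1·3) = (22, 43, 23)
Lw1 = (247, 438, 370)
w1·Lw1 = 22·247 + 43·438 + 23·370 = 32778; w1·w1 = 22·22 + 43·43 + 23·23 = 2862
λ ≈ 32778/2862 = 11.45283

11.45283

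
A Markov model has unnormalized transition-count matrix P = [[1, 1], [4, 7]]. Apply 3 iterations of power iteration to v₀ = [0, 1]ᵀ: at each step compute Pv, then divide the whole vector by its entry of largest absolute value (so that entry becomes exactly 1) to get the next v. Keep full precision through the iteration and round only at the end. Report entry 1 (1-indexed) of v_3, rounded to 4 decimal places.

Pv0 = (1.00000, 7.00000); divide by 7.00000 → v1 = (0.14286, 1.00000)
Pv1 = (1.14286, 7.57143); divide by 7.57143 → v2 = (0.15094, 1.00000)
Pv2 = (1.15094, 7.60377); divide by 7.60377 → v3 = (0.15136, 1.00000)
Requested entry of v3: 61/403 = 0.1514

0.1514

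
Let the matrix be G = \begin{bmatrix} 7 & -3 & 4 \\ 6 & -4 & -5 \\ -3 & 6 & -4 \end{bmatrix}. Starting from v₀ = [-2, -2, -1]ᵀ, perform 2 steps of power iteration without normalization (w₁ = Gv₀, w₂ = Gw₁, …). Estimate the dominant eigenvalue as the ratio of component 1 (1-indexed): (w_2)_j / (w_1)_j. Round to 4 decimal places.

λ ≈ 7.9167

w1 = Gv₀ = (-12, 1, -2)
w2 = Gw1 = (-95, -66, 50)
Ratio at component: -95 / -12 = 7.9167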